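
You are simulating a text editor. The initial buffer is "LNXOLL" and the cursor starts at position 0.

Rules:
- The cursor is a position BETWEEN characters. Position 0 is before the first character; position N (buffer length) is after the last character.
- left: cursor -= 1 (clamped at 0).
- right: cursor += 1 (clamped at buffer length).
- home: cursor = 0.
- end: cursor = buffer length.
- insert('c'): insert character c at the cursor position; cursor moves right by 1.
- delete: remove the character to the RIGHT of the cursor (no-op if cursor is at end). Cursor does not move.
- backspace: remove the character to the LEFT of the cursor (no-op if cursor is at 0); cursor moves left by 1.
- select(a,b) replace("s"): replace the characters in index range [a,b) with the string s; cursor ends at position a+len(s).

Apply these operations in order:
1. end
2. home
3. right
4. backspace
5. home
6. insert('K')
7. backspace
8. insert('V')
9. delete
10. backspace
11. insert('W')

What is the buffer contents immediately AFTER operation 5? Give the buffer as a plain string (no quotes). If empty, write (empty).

After op 1 (end): buf='LNXOLL' cursor=6
After op 2 (home): buf='LNXOLL' cursor=0
After op 3 (right): buf='LNXOLL' cursor=1
After op 4 (backspace): buf='NXOLL' cursor=0
After op 5 (home): buf='NXOLL' cursor=0

Answer: NXOLL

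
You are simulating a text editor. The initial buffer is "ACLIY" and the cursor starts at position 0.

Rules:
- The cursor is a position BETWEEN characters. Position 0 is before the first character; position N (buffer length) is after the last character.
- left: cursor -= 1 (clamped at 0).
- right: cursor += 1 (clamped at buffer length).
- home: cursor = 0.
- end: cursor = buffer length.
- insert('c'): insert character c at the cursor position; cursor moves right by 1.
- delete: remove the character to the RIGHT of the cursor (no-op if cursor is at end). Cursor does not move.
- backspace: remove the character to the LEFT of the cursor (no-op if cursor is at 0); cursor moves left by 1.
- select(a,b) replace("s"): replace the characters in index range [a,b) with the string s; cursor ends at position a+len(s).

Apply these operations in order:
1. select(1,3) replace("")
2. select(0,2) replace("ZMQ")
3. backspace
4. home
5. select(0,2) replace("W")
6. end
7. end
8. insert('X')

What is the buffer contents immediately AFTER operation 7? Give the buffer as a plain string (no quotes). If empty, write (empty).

Answer: WY

Derivation:
After op 1 (select(1,3) replace("")): buf='AIY' cursor=1
After op 2 (select(0,2) replace("ZMQ")): buf='ZMQY' cursor=3
After op 3 (backspace): buf='ZMY' cursor=2
After op 4 (home): buf='ZMY' cursor=0
After op 5 (select(0,2) replace("W")): buf='WY' cursor=1
After op 6 (end): buf='WY' cursor=2
After op 7 (end): buf='WY' cursor=2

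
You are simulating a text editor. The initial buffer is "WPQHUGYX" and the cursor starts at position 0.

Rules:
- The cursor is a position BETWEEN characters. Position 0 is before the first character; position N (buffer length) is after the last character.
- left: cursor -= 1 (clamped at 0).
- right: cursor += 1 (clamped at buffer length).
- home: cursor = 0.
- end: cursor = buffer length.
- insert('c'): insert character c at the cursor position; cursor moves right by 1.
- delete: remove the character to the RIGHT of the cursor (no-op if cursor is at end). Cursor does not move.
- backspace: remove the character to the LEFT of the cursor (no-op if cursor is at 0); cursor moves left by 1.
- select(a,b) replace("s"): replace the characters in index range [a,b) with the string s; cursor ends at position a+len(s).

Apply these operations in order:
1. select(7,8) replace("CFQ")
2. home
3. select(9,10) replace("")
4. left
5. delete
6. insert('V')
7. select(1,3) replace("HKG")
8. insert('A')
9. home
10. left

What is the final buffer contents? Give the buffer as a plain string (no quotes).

Answer: WHKGAHUGYCV

Derivation:
After op 1 (select(7,8) replace("CFQ")): buf='WPQHUGYCFQ' cursor=10
After op 2 (home): buf='WPQHUGYCFQ' cursor=0
After op 3 (select(9,10) replace("")): buf='WPQHUGYCF' cursor=9
After op 4 (left): buf='WPQHUGYCF' cursor=8
After op 5 (delete): buf='WPQHUGYC' cursor=8
After op 6 (insert('V')): buf='WPQHUGYCV' cursor=9
After op 7 (select(1,3) replace("HKG")): buf='WHKGHUGYCV' cursor=4
After op 8 (insert('A')): buf='WHKGAHUGYCV' cursor=5
After op 9 (home): buf='WHKGAHUGYCV' cursor=0
After op 10 (left): buf='WHKGAHUGYCV' cursor=0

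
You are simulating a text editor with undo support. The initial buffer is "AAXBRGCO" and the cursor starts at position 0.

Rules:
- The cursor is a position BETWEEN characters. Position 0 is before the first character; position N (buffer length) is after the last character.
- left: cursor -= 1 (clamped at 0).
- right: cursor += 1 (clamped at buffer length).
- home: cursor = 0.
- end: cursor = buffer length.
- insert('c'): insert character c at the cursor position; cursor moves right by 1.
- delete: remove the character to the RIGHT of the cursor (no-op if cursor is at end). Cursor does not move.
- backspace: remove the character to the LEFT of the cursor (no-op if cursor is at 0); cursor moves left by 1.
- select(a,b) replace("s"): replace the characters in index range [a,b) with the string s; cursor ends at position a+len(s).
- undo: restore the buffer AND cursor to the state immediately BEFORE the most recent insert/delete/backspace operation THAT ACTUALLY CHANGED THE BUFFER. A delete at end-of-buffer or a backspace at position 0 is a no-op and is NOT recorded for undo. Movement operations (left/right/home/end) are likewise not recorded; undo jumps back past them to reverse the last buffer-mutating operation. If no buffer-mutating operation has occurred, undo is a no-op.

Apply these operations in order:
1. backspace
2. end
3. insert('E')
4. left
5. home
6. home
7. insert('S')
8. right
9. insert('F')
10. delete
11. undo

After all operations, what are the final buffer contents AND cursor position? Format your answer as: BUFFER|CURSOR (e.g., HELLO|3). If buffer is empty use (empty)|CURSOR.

After op 1 (backspace): buf='AAXBRGCO' cursor=0
After op 2 (end): buf='AAXBRGCO' cursor=8
After op 3 (insert('E')): buf='AAXBRGCOE' cursor=9
After op 4 (left): buf='AAXBRGCOE' cursor=8
After op 5 (home): buf='AAXBRGCOE' cursor=0
After op 6 (home): buf='AAXBRGCOE' cursor=0
After op 7 (insert('S')): buf='SAAXBRGCOE' cursor=1
After op 8 (right): buf='SAAXBRGCOE' cursor=2
After op 9 (insert('F')): buf='SAFAXBRGCOE' cursor=3
After op 10 (delete): buf='SAFXBRGCOE' cursor=3
After op 11 (undo): buf='SAFAXBRGCOE' cursor=3

Answer: SAFAXBRGCOE|3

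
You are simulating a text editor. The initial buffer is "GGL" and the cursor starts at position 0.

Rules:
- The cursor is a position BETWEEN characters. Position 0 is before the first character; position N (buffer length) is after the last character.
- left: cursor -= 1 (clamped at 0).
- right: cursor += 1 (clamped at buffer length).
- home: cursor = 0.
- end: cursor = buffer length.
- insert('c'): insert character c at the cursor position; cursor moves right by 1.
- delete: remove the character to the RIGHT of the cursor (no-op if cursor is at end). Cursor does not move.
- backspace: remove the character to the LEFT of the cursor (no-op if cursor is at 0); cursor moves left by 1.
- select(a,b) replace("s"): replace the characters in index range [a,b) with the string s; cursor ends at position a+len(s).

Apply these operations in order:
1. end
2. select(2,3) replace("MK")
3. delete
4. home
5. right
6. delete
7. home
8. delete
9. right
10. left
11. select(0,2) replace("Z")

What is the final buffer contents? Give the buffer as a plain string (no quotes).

Answer: Z

Derivation:
After op 1 (end): buf='GGL' cursor=3
After op 2 (select(2,3) replace("MK")): buf='GGMK' cursor=4
After op 3 (delete): buf='GGMK' cursor=4
After op 4 (home): buf='GGMK' cursor=0
After op 5 (right): buf='GGMK' cursor=1
After op 6 (delete): buf='GMK' cursor=1
After op 7 (home): buf='GMK' cursor=0
After op 8 (delete): buf='MK' cursor=0
After op 9 (right): buf='MK' cursor=1
After op 10 (left): buf='MK' cursor=0
After op 11 (select(0,2) replace("Z")): buf='Z' cursor=1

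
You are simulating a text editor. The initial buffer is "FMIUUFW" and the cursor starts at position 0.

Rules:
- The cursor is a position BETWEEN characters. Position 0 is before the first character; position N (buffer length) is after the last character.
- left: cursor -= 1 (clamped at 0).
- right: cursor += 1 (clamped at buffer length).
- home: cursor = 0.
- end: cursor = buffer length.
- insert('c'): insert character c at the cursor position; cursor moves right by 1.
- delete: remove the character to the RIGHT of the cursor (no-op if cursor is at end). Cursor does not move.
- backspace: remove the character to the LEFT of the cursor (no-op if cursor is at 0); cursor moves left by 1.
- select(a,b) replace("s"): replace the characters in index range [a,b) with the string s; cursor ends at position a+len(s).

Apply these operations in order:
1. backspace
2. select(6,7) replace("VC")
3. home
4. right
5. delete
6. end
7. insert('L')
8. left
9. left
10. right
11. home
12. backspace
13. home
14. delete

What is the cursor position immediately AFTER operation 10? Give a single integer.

After op 1 (backspace): buf='FMIUUFW' cursor=0
After op 2 (select(6,7) replace("VC")): buf='FMIUUFVC' cursor=8
After op 3 (home): buf='FMIUUFVC' cursor=0
After op 4 (right): buf='FMIUUFVC' cursor=1
After op 5 (delete): buf='FIUUFVC' cursor=1
After op 6 (end): buf='FIUUFVC' cursor=7
After op 7 (insert('L')): buf='FIUUFVCL' cursor=8
After op 8 (left): buf='FIUUFVCL' cursor=7
After op 9 (left): buf='FIUUFVCL' cursor=6
After op 10 (right): buf='FIUUFVCL' cursor=7

Answer: 7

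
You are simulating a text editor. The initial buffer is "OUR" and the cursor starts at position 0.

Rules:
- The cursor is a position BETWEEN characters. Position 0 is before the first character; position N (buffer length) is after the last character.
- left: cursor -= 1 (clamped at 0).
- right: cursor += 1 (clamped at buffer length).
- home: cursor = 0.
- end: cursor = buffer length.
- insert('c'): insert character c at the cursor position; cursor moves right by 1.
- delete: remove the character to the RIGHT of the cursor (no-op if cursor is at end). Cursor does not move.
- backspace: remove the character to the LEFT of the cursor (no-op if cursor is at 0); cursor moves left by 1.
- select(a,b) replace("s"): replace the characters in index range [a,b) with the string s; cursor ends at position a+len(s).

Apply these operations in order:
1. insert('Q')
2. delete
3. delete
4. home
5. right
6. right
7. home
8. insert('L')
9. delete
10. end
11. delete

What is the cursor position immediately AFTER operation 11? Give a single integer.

After op 1 (insert('Q')): buf='QOUR' cursor=1
After op 2 (delete): buf='QUR' cursor=1
After op 3 (delete): buf='QR' cursor=1
After op 4 (home): buf='QR' cursor=0
After op 5 (right): buf='QR' cursor=1
After op 6 (right): buf='QR' cursor=2
After op 7 (home): buf='QR' cursor=0
After op 8 (insert('L')): buf='LQR' cursor=1
After op 9 (delete): buf='LR' cursor=1
After op 10 (end): buf='LR' cursor=2
After op 11 (delete): buf='LR' cursor=2

Answer: 2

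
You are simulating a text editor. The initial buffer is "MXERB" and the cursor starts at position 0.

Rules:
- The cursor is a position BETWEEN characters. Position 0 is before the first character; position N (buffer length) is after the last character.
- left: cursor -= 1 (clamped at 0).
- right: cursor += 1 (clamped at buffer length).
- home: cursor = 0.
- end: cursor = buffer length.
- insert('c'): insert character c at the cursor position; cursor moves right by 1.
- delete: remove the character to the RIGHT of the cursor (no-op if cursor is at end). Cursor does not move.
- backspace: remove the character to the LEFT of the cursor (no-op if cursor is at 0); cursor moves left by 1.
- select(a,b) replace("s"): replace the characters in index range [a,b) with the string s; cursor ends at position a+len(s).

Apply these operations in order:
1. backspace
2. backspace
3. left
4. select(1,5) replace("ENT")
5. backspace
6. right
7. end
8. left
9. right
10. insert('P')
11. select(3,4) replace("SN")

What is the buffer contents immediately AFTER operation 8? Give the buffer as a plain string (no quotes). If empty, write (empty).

Answer: MEN

Derivation:
After op 1 (backspace): buf='MXERB' cursor=0
After op 2 (backspace): buf='MXERB' cursor=0
After op 3 (left): buf='MXERB' cursor=0
After op 4 (select(1,5) replace("ENT")): buf='MENT' cursor=4
After op 5 (backspace): buf='MEN' cursor=3
After op 6 (right): buf='MEN' cursor=3
After op 7 (end): buf='MEN' cursor=3
After op 8 (left): buf='MEN' cursor=2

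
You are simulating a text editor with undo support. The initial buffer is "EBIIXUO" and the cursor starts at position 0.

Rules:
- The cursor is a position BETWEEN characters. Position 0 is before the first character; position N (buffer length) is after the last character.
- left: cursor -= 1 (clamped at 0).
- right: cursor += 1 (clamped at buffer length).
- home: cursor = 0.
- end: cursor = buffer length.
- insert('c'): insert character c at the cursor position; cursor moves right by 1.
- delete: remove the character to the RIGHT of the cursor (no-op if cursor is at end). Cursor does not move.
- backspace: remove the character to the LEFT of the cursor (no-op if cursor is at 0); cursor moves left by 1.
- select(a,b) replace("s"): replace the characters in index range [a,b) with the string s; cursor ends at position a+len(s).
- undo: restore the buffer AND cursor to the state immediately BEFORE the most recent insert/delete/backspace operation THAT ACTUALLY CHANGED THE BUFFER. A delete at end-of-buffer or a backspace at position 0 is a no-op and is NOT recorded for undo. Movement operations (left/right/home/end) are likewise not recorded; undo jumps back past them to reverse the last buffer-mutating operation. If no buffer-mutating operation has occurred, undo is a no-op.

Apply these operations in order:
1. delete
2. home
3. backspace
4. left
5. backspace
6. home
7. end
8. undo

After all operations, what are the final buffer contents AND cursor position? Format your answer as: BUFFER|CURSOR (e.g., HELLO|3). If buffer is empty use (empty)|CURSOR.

Answer: EBIIXUO|0

Derivation:
After op 1 (delete): buf='BIIXUO' cursor=0
After op 2 (home): buf='BIIXUO' cursor=0
After op 3 (backspace): buf='BIIXUO' cursor=0
After op 4 (left): buf='BIIXUO' cursor=0
After op 5 (backspace): buf='BIIXUO' cursor=0
After op 6 (home): buf='BIIXUO' cursor=0
After op 7 (end): buf='BIIXUO' cursor=6
After op 8 (undo): buf='EBIIXUO' cursor=0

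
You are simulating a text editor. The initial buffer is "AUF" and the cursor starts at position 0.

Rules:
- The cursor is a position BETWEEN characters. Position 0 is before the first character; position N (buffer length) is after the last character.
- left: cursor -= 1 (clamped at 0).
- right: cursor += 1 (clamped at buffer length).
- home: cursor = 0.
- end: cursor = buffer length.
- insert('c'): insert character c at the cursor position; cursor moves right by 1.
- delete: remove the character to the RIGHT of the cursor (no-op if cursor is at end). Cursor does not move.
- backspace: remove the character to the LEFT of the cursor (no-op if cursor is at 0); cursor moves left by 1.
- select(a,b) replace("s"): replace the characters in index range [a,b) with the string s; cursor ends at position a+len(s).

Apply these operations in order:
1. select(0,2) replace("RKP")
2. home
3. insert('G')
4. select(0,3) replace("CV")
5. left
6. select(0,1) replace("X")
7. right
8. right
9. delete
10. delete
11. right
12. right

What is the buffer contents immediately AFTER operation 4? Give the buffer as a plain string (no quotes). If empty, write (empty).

Answer: CVPF

Derivation:
After op 1 (select(0,2) replace("RKP")): buf='RKPF' cursor=3
After op 2 (home): buf='RKPF' cursor=0
After op 3 (insert('G')): buf='GRKPF' cursor=1
After op 4 (select(0,3) replace("CV")): buf='CVPF' cursor=2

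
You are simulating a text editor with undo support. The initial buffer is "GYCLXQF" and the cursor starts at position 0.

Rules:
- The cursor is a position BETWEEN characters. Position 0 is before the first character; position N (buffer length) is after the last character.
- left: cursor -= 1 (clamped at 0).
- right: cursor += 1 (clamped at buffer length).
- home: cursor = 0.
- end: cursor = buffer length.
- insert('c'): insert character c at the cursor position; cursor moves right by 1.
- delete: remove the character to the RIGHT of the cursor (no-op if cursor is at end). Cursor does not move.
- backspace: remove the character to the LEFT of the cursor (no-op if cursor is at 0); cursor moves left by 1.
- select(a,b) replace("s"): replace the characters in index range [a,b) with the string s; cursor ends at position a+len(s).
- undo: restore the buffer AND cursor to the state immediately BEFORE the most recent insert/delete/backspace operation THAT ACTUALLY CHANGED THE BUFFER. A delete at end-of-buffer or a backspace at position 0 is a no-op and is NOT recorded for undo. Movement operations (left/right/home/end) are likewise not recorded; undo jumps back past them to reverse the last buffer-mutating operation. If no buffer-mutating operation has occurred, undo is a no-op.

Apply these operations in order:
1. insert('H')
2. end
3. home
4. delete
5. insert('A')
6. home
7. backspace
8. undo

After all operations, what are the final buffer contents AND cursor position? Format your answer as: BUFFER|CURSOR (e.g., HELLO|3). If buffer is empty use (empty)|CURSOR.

Answer: GYCLXQF|0

Derivation:
After op 1 (insert('H')): buf='HGYCLXQF' cursor=1
After op 2 (end): buf='HGYCLXQF' cursor=8
After op 3 (home): buf='HGYCLXQF' cursor=0
After op 4 (delete): buf='GYCLXQF' cursor=0
After op 5 (insert('A')): buf='AGYCLXQF' cursor=1
After op 6 (home): buf='AGYCLXQF' cursor=0
After op 7 (backspace): buf='AGYCLXQF' cursor=0
After op 8 (undo): buf='GYCLXQF' cursor=0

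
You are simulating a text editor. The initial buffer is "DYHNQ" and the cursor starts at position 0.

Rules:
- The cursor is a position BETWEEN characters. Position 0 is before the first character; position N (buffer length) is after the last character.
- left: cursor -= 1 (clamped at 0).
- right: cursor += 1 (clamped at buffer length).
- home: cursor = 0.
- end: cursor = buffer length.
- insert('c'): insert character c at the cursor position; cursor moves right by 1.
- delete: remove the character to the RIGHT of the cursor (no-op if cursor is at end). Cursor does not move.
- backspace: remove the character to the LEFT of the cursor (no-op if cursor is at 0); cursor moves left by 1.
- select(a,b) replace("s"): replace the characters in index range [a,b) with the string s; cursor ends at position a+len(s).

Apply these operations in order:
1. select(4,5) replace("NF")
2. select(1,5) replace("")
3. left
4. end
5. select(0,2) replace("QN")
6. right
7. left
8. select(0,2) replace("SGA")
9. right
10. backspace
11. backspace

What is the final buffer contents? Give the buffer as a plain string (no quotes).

After op 1 (select(4,5) replace("NF")): buf='DYHNNF' cursor=6
After op 2 (select(1,5) replace("")): buf='DF' cursor=1
After op 3 (left): buf='DF' cursor=0
After op 4 (end): buf='DF' cursor=2
After op 5 (select(0,2) replace("QN")): buf='QN' cursor=2
After op 6 (right): buf='QN' cursor=2
After op 7 (left): buf='QN' cursor=1
After op 8 (select(0,2) replace("SGA")): buf='SGA' cursor=3
After op 9 (right): buf='SGA' cursor=3
After op 10 (backspace): buf='SG' cursor=2
After op 11 (backspace): buf='S' cursor=1

Answer: S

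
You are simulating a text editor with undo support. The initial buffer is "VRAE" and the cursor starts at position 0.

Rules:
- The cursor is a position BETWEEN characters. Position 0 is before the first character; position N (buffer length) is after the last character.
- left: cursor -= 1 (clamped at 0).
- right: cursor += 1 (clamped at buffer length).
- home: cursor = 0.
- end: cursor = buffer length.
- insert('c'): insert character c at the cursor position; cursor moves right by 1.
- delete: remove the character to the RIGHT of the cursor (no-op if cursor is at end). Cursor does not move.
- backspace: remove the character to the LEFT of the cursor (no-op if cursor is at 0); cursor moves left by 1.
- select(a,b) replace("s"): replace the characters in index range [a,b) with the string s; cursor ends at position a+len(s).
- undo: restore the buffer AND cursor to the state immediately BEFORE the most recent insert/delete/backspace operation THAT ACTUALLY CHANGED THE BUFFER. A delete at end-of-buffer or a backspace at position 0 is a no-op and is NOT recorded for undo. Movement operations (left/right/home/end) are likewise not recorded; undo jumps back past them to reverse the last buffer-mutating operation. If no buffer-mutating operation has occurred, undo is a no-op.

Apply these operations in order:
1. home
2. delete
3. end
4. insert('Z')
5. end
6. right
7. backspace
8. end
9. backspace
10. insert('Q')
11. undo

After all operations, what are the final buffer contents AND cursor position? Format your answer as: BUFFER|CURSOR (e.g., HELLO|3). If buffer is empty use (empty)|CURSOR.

After op 1 (home): buf='VRAE' cursor=0
After op 2 (delete): buf='RAE' cursor=0
After op 3 (end): buf='RAE' cursor=3
After op 4 (insert('Z')): buf='RAEZ' cursor=4
After op 5 (end): buf='RAEZ' cursor=4
After op 6 (right): buf='RAEZ' cursor=4
After op 7 (backspace): buf='RAE' cursor=3
After op 8 (end): buf='RAE' cursor=3
After op 9 (backspace): buf='RA' cursor=2
After op 10 (insert('Q')): buf='RAQ' cursor=3
After op 11 (undo): buf='RA' cursor=2

Answer: RA|2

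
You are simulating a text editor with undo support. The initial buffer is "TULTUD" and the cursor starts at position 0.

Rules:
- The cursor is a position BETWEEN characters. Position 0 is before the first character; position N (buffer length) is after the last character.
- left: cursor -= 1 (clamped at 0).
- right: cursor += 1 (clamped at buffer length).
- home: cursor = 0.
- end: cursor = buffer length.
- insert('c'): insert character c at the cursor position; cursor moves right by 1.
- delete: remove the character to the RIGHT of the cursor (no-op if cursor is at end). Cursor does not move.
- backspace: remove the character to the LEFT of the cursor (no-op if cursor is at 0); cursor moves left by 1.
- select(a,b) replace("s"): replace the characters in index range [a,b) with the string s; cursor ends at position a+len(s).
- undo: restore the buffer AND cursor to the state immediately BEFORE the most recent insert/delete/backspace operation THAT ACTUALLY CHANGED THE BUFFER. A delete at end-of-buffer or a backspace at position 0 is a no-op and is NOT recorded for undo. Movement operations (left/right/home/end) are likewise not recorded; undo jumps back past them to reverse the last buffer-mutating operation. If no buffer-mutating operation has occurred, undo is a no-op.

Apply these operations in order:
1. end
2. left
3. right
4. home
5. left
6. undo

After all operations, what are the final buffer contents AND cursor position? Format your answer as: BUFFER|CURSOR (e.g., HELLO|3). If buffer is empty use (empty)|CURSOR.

Answer: TULTUD|0

Derivation:
After op 1 (end): buf='TULTUD' cursor=6
After op 2 (left): buf='TULTUD' cursor=5
After op 3 (right): buf='TULTUD' cursor=6
After op 4 (home): buf='TULTUD' cursor=0
After op 5 (left): buf='TULTUD' cursor=0
After op 6 (undo): buf='TULTUD' cursor=0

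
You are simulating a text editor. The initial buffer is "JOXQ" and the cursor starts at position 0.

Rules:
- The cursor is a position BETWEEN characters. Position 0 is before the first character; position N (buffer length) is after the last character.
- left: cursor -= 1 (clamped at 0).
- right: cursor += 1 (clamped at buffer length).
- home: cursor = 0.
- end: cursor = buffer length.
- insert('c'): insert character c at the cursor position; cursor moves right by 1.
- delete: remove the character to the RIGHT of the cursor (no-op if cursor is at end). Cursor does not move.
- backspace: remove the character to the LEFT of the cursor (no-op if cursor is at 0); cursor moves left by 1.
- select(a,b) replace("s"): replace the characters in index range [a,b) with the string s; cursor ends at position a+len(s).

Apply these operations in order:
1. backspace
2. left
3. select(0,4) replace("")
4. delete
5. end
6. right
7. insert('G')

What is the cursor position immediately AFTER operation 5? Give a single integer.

Answer: 0

Derivation:
After op 1 (backspace): buf='JOXQ' cursor=0
After op 2 (left): buf='JOXQ' cursor=0
After op 3 (select(0,4) replace("")): buf='(empty)' cursor=0
After op 4 (delete): buf='(empty)' cursor=0
After op 5 (end): buf='(empty)' cursor=0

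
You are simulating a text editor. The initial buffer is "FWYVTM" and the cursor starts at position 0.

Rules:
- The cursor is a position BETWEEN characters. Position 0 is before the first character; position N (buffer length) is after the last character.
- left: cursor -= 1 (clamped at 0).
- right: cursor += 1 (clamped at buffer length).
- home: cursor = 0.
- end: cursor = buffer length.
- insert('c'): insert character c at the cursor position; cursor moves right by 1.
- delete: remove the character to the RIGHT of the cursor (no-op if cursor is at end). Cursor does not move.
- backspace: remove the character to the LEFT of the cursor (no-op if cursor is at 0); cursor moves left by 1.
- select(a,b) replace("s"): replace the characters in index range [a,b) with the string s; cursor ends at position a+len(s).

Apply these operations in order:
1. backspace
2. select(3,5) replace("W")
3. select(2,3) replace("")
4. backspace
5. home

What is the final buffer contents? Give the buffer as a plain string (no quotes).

After op 1 (backspace): buf='FWYVTM' cursor=0
After op 2 (select(3,5) replace("W")): buf='FWYWM' cursor=4
After op 3 (select(2,3) replace("")): buf='FWWM' cursor=2
After op 4 (backspace): buf='FWM' cursor=1
After op 5 (home): buf='FWM' cursor=0

Answer: FWM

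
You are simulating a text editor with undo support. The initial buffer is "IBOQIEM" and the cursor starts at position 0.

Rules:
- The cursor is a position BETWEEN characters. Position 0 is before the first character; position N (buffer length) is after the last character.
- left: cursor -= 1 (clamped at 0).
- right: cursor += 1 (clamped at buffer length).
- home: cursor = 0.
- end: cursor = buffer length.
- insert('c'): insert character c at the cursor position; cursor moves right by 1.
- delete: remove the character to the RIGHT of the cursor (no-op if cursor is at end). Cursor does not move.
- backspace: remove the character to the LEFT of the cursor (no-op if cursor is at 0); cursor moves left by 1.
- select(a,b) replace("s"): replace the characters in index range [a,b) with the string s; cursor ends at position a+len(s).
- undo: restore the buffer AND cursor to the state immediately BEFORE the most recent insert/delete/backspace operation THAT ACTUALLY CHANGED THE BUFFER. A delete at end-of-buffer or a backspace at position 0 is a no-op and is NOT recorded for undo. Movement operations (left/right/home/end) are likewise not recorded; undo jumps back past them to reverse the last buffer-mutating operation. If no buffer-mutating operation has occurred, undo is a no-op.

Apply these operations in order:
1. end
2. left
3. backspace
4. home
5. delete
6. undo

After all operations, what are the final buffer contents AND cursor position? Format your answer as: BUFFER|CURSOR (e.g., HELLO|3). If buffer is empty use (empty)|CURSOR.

After op 1 (end): buf='IBOQIEM' cursor=7
After op 2 (left): buf='IBOQIEM' cursor=6
After op 3 (backspace): buf='IBOQIM' cursor=5
After op 4 (home): buf='IBOQIM' cursor=0
After op 5 (delete): buf='BOQIM' cursor=0
After op 6 (undo): buf='IBOQIM' cursor=0

Answer: IBOQIM|0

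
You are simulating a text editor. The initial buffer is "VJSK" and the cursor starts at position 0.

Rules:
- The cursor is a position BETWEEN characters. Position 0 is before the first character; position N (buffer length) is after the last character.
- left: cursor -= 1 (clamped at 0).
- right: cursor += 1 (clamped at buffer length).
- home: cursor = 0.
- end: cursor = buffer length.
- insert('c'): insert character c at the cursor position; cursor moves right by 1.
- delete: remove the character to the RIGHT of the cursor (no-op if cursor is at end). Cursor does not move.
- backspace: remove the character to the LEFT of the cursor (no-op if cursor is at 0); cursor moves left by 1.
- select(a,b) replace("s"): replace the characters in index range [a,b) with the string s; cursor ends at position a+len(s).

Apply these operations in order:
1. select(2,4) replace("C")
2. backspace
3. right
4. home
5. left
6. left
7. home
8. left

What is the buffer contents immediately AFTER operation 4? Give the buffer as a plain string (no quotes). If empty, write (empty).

After op 1 (select(2,4) replace("C")): buf='VJC' cursor=3
After op 2 (backspace): buf='VJ' cursor=2
After op 3 (right): buf='VJ' cursor=2
After op 4 (home): buf='VJ' cursor=0

Answer: VJ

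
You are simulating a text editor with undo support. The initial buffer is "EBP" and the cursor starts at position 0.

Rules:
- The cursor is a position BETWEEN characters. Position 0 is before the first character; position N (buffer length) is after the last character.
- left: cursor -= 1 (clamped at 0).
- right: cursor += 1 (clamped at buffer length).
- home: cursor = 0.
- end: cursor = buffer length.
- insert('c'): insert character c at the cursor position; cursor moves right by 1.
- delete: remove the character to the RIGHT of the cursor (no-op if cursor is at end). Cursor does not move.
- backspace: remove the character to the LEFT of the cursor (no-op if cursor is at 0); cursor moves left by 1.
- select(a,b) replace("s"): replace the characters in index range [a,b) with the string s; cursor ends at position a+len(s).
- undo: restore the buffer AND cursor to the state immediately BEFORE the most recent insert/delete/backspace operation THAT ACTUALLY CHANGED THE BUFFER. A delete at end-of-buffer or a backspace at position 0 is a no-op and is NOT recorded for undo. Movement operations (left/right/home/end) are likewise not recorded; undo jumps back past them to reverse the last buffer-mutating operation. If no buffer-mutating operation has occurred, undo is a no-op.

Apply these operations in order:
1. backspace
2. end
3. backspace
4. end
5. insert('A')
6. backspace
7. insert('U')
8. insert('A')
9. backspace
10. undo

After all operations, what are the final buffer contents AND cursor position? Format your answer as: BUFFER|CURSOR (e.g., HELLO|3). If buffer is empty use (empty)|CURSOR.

After op 1 (backspace): buf='EBP' cursor=0
After op 2 (end): buf='EBP' cursor=3
After op 3 (backspace): buf='EB' cursor=2
After op 4 (end): buf='EB' cursor=2
After op 5 (insert('A')): buf='EBA' cursor=3
After op 6 (backspace): buf='EB' cursor=2
After op 7 (insert('U')): buf='EBU' cursor=3
After op 8 (insert('A')): buf='EBUA' cursor=4
After op 9 (backspace): buf='EBU' cursor=3
After op 10 (undo): buf='EBUA' cursor=4

Answer: EBUA|4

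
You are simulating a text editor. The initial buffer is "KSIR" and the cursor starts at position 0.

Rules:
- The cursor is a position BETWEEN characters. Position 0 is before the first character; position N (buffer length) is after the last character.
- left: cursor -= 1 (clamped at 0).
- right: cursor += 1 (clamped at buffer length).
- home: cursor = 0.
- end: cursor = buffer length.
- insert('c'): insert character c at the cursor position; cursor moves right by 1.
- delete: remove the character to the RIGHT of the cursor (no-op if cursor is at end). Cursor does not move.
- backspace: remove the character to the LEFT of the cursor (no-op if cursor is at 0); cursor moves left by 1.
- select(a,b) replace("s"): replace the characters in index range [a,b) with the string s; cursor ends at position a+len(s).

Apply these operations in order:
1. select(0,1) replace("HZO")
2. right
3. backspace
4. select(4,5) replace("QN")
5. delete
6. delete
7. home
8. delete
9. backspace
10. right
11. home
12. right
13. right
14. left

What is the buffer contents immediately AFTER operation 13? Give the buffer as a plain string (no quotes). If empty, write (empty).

After op 1 (select(0,1) replace("HZO")): buf='HZOSIR' cursor=3
After op 2 (right): buf='HZOSIR' cursor=4
After op 3 (backspace): buf='HZOIR' cursor=3
After op 4 (select(4,5) replace("QN")): buf='HZOIQN' cursor=6
After op 5 (delete): buf='HZOIQN' cursor=6
After op 6 (delete): buf='HZOIQN' cursor=6
After op 7 (home): buf='HZOIQN' cursor=0
After op 8 (delete): buf='ZOIQN' cursor=0
After op 9 (backspace): buf='ZOIQN' cursor=0
After op 10 (right): buf='ZOIQN' cursor=1
After op 11 (home): buf='ZOIQN' cursor=0
After op 12 (right): buf='ZOIQN' cursor=1
After op 13 (right): buf='ZOIQN' cursor=2

Answer: ZOIQN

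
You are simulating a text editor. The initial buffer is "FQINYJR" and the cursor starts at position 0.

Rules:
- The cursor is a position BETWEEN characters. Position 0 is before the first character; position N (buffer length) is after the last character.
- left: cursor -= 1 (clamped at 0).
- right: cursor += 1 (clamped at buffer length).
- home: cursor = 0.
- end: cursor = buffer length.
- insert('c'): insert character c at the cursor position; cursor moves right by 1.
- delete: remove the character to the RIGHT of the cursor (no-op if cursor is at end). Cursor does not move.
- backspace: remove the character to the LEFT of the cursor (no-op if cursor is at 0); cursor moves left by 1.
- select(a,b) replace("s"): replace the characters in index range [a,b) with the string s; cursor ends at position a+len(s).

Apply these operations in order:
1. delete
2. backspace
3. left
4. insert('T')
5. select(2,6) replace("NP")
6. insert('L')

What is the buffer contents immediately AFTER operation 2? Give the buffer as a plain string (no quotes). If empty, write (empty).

Answer: QINYJR

Derivation:
After op 1 (delete): buf='QINYJR' cursor=0
After op 2 (backspace): buf='QINYJR' cursor=0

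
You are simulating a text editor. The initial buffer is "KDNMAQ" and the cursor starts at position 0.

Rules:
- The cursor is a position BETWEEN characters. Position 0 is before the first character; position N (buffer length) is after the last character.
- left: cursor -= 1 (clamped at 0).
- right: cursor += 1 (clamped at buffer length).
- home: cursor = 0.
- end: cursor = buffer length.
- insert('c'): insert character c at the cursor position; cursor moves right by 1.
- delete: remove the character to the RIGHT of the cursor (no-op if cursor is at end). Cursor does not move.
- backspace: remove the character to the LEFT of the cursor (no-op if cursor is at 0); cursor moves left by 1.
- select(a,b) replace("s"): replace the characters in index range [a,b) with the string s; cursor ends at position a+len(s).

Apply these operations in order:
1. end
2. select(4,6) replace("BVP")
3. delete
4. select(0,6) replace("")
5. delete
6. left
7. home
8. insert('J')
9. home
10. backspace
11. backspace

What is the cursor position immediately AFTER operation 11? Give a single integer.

After op 1 (end): buf='KDNMAQ' cursor=6
After op 2 (select(4,6) replace("BVP")): buf='KDNMBVP' cursor=7
After op 3 (delete): buf='KDNMBVP' cursor=7
After op 4 (select(0,6) replace("")): buf='P' cursor=0
After op 5 (delete): buf='(empty)' cursor=0
After op 6 (left): buf='(empty)' cursor=0
After op 7 (home): buf='(empty)' cursor=0
After op 8 (insert('J')): buf='J' cursor=1
After op 9 (home): buf='J' cursor=0
After op 10 (backspace): buf='J' cursor=0
After op 11 (backspace): buf='J' cursor=0

Answer: 0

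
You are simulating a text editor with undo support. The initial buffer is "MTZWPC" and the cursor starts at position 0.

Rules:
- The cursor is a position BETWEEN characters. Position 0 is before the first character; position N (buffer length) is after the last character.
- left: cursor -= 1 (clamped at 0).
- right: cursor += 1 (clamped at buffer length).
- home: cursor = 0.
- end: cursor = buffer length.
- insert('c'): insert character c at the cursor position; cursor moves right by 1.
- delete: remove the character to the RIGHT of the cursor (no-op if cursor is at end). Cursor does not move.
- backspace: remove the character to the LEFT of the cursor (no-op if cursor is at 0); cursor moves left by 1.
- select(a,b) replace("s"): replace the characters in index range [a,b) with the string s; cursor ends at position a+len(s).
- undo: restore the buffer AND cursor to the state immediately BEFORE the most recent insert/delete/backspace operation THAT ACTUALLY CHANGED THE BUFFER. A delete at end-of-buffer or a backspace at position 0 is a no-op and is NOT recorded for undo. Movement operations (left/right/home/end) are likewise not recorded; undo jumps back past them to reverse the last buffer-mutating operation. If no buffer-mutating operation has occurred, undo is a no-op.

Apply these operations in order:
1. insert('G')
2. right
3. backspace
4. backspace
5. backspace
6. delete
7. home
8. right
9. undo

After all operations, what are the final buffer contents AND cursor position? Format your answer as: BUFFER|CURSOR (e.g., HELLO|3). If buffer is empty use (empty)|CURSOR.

Answer: TZWPC|0

Derivation:
After op 1 (insert('G')): buf='GMTZWPC' cursor=1
After op 2 (right): buf='GMTZWPC' cursor=2
After op 3 (backspace): buf='GTZWPC' cursor=1
After op 4 (backspace): buf='TZWPC' cursor=0
After op 5 (backspace): buf='TZWPC' cursor=0
After op 6 (delete): buf='ZWPC' cursor=0
After op 7 (home): buf='ZWPC' cursor=0
After op 8 (right): buf='ZWPC' cursor=1
After op 9 (undo): buf='TZWPC' cursor=0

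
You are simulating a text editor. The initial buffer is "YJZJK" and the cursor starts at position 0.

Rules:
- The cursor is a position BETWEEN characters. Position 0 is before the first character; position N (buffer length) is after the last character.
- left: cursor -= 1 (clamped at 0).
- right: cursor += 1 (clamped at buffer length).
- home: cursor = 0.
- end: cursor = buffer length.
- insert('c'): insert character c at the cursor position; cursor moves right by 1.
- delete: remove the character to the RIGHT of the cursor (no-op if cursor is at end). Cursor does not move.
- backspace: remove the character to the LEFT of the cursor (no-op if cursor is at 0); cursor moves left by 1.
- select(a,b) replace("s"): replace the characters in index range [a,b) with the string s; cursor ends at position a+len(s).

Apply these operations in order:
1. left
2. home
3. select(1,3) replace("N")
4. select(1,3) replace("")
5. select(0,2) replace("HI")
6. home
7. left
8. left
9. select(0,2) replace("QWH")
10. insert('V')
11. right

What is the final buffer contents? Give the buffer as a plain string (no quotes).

After op 1 (left): buf='YJZJK' cursor=0
After op 2 (home): buf='YJZJK' cursor=0
After op 3 (select(1,3) replace("N")): buf='YNJK' cursor=2
After op 4 (select(1,3) replace("")): buf='YK' cursor=1
After op 5 (select(0,2) replace("HI")): buf='HI' cursor=2
After op 6 (home): buf='HI' cursor=0
After op 7 (left): buf='HI' cursor=0
After op 8 (left): buf='HI' cursor=0
After op 9 (select(0,2) replace("QWH")): buf='QWH' cursor=3
After op 10 (insert('V')): buf='QWHV' cursor=4
After op 11 (right): buf='QWHV' cursor=4

Answer: QWHV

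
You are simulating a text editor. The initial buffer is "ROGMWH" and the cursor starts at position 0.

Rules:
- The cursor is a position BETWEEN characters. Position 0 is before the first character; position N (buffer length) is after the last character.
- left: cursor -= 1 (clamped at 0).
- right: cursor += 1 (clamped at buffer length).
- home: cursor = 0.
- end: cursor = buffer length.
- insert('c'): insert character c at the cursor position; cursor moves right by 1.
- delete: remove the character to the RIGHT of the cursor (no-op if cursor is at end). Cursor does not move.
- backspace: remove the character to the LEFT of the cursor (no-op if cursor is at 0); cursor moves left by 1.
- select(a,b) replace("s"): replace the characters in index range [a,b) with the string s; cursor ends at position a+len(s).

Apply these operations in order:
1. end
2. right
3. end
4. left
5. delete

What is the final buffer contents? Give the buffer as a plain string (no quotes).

Answer: ROGMW

Derivation:
After op 1 (end): buf='ROGMWH' cursor=6
After op 2 (right): buf='ROGMWH' cursor=6
After op 3 (end): buf='ROGMWH' cursor=6
After op 4 (left): buf='ROGMWH' cursor=5
After op 5 (delete): buf='ROGMW' cursor=5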